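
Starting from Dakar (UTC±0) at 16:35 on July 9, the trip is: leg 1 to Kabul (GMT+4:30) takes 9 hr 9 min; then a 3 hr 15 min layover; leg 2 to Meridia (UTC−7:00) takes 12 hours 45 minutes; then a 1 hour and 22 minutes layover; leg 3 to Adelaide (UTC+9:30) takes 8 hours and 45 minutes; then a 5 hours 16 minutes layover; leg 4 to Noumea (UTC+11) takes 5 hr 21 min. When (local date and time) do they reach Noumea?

Dakar is at UTC+0, so departure is already 16:35 UTC on Jul 9.
Add 9 hours 9 minutes leg 1 → 01:44 UTC (Jul 10).
Add 3 hours and 15 minutes layover in Kabul → 04:59 UTC.
Add 12 hours and 45 minutes leg 2 → 17:44 UTC.
Add 1 hour 22 minutes layover in Meridia → 19:06 UTC.
Add 8 hours 45 minutes leg 3 → 03:51 UTC (Jul 11).
Add 5 hours 16 minutes layover in Adelaide → 09:07 UTC.
Add 5 hours and 21 minutes leg 4 → 14:28 UTC.
Noumea is UTC+11:00, so local arrival = 14:28 + 11:00 = 01:28 on Jul 12.

01:28 on Jul 12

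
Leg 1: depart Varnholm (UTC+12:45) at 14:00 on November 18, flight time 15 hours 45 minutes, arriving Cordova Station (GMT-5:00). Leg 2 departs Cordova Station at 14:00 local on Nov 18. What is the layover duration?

2 hours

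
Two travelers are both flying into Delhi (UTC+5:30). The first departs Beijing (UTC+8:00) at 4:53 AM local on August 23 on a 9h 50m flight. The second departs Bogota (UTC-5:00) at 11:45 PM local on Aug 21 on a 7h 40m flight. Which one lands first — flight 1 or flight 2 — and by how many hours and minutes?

the second, by 18 hours 18 minutes

Flight 1 in UTC: 4:53 AM − 8:00 = 8:53 PM on Aug 22.
+9 hours and 50 minutes → arrive 6:43 AM UTC on Aug 23.
Flight 2 in UTC: 11:45 PM + 5:00 = 4:45 AM on Aug 22.
+7 hours and 40 minutes → arrive 12:25 PM UTC on Aug 22.
Flight 2 lands earlier by 18 hours 18 minutes.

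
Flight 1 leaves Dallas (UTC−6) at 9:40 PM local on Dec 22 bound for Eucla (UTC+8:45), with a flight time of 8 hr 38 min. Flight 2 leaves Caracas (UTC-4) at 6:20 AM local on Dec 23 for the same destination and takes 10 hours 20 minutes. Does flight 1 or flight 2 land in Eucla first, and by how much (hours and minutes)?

the first, by 8 hours 22 minutes

Flight 1 in UTC: 9:40 PM + 6:00 = 3:40 AM on Dec 23.
+8 hours and 38 minutes → arrive 12:18 PM UTC on Dec 23.
Flight 2 in UTC: 6:20 AM + 4:00 = 10:20 AM on Dec 23.
+10 hours 20 minutes → arrive 8:40 PM UTC on Dec 23.
Flight 1 lands earlier by 8 hours 22 minutes.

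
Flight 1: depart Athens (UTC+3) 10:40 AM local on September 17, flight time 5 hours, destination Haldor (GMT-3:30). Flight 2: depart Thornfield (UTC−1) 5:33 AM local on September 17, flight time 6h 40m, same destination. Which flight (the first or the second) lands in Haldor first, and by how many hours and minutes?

the first, by 33 minutes

Flight 1 in UTC: 10:40 AM − 3:00 = 7:40 AM on Sep 17.
+5 hours → arrive 12:40 PM UTC on Sep 17.
Flight 2 in UTC: 5:33 AM + 1:00 = 6:33 AM on Sep 17.
+6 hours 40 minutes → arrive 1:13 PM UTC on Sep 17.
Flight 1 lands earlier by 33 minutes.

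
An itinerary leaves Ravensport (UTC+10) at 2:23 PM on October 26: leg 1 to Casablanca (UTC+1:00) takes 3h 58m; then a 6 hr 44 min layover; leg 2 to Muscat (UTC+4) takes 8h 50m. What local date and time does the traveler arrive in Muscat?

3:55 AM on October 27

Convert departure to UTC: 2:23 PM − 10:00 = 4:23 AM UTC on Oct 26.
Add 3 hours 58 minutes leg 1 → 8:21 AM UTC.
Add 6 hours and 44 minutes layover in Casablanca → 3:05 PM UTC.
Add 8 hours 50 minutes leg 2 → 11:55 PM UTC.
Muscat is UTC+4:00, so local arrival = 11:55 PM + 4:00 = 3:55 AM on Oct 27.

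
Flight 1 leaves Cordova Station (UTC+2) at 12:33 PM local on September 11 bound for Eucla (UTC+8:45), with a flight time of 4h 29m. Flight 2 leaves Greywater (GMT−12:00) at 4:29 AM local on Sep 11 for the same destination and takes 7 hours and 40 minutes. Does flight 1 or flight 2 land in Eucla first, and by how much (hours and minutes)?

Flight 1 in UTC: 12:33 PM − 2:00 = 10:33 AM on Sep 11.
+4 hours 29 minutes → arrive 3:02 PM UTC on Sep 11.
Flight 2 in UTC: 4:29 AM + 12:00 = 4:29 PM on Sep 11.
+7 hours and 40 minutes → arrive 12:09 AM UTC on Sep 12.
Flight 1 lands earlier by 9 hours 7 minutes.

the first, by 9 hours 7 minutes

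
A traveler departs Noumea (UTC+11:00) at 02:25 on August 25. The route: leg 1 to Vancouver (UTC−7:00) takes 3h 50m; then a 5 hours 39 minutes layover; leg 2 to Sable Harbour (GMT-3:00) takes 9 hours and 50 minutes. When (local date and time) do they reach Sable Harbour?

Convert departure to UTC: 02:25 − 11:00 = 15:25 UTC on Aug 24.
Add 3 hours and 50 minutes leg 1 → 19:15 UTC.
Add 5 hours 39 minutes layover in Vancouver → 00:54 UTC (Aug 25).
Add 9 hours 50 minutes leg 2 → 10:44 UTC.
Sable Harbour is UTC−3:00, so local arrival = 10:44 − 3:00 = 07:44 on Aug 25.

07:44 on August 25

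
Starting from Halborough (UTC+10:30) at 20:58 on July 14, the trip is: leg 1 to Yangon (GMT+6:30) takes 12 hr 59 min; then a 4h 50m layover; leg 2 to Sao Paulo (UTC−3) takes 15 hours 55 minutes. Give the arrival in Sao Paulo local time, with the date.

17:12 on July 15

Convert departure to UTC: 20:58 − 10:30 = 10:28 UTC on Jul 14.
Add 12 hours and 59 minutes leg 1 → 23:27 UTC.
Add 4 hours 50 minutes layover in Yangon → 04:17 UTC (Jul 15).
Add 15 hours and 55 minutes leg 2 → 20:12 UTC.
Sao Paulo is UTC−3:00, so local arrival = 20:12 − 3:00 = 17:12 on Jul 15.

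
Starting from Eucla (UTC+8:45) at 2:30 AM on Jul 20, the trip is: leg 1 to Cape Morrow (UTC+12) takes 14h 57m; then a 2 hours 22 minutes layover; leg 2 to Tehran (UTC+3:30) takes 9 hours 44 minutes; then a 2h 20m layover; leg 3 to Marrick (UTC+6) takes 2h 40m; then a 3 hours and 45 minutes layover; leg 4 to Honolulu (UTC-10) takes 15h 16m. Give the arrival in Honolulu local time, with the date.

10:49 AM on July 21

Convert departure to UTC: 2:30 AM − 8:45 = 5:45 PM UTC on Jul 19.
Add 14 hours and 57 minutes leg 1 → 8:42 AM UTC (Jul 20).
Add 2 hours and 22 minutes layover in Cape Morrow → 11:04 AM UTC.
Add 9 hours 44 minutes leg 2 → 8:48 PM UTC.
Add 2 hours and 20 minutes layover in Tehran → 11:08 PM UTC.
Add 2 hours 40 minutes leg 3 → 1:48 AM UTC (Jul 21).
Add 3 hours and 45 minutes layover in Marrick → 5:33 AM UTC.
Add 15 hours 16 minutes leg 4 → 8:49 PM UTC.
Honolulu is UTC−10:00, so local arrival = 8:49 PM − 10:00 = 10:49 AM on Jul 21.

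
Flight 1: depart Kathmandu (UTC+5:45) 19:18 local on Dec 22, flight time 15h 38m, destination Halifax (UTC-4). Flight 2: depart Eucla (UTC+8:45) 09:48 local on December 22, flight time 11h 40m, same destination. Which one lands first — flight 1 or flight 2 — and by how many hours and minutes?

the second, by 16 hours 28 minutes

Flight 1 in UTC: 19:18 − 5:45 = 13:33 on Dec 22.
+15 hours and 38 minutes → arrive 05:11 UTC on Dec 23.
Flight 2 in UTC: 09:48 − 8:45 = 01:03 on Dec 22.
+11 hours 40 minutes → arrive 12:43 UTC on Dec 22.
Flight 2 lands earlier by 16 hours 28 minutes.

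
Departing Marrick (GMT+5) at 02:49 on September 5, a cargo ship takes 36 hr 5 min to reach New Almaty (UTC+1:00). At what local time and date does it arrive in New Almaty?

10:54 on Sep 6

Convert departure to UTC: 02:49 − 5:00 = 21:49 UTC on Sep 4.
Add 36 hours 5 minutes travel time → 09:54 UTC (Sep 6).
New Almaty is UTC+1:00, so local arrival = 09:54 + 1:00 = 10:54 on Sep 6.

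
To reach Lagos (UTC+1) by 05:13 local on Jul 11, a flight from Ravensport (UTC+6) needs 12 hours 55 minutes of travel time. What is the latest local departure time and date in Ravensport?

Target arrival in UTC: 05:13 − 1:00 = 04:13 on Jul 11.
Subtract 12 hours and 55 minutes → departure 15:18 UTC on Jul 10.
Ravensport is UTC+6:00: 15:18 + 6:00 = 21:18 on Jul 10.

21:18 on July 10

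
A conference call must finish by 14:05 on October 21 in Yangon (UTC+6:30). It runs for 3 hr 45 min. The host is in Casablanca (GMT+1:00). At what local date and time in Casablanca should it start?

Target end time in UTC: 14:05 − 6:30 = 07:35 on Oct 21.
Subtract 3 hours and 45 minutes → start 03:50 UTC on Oct 21.
Casablanca is UTC+1:00: 03:50 + 1:00 = 04:50 on Oct 21.

04:50 on October 21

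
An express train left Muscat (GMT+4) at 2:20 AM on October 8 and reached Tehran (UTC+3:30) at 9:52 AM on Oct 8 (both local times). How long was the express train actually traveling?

Tehran is 0:30 behind Muscat.
Clock-face elapsed time (ignoring zones) is 7 hours 32 minutes.
Actual elapsed = 7 hours 32 minutes + 0:30 = 8 hours 2 minutes.

8 hours 2 minutes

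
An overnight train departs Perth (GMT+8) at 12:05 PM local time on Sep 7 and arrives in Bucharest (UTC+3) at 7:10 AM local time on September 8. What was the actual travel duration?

24 hours 5 minutes

Departure in UTC: 12:05 PM − 8:00 = 4:05 AM on Sep 7.
Arrival in UTC: 7:10 AM − 3:00 = 4:10 AM on Sep 8.
Elapsed = 4:10 AM − 4:05 AM (+1 day) = 24 hours 5 minutes.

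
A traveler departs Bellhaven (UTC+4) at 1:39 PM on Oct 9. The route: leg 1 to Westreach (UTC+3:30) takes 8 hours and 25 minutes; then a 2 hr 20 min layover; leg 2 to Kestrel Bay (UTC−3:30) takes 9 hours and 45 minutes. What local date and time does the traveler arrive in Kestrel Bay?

2:39 AM on Oct 10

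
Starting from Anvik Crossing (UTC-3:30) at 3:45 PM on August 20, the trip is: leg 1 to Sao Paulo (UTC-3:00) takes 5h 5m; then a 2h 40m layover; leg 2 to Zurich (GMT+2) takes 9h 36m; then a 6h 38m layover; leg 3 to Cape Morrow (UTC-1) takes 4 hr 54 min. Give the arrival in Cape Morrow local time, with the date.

11:08 PM on August 21

Convert departure to UTC: 3:45 PM + 3:30 = 7:15 PM UTC on Aug 20.
Add 5 hours and 5 minutes leg 1 → 12:20 AM UTC (Aug 21).
Add 2 hours 40 minutes layover in Sao Paulo → 3:00 AM UTC.
Add 9 hours 36 minutes leg 2 → 12:36 PM UTC.
Add 6 hours and 38 minutes layover in Zurich → 7:14 PM UTC.
Add 4 hours 54 minutes leg 3 → 12:08 AM UTC (Aug 22).
Cape Morrow is UTC−1:00, so local arrival = 12:08 AM − 1:00 = 11:08 PM on Aug 21.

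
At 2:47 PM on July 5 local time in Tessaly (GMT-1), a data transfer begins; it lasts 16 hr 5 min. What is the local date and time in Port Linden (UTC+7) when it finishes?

Convert start to UTC: 2:47 PM + 1:00 = 3:47 PM UTC on Jul 5.
Add 16 hours 5 minutes duration → 7:52 AM UTC (Jul 6).
Port Linden is UTC+7:00, so local end time = 7:52 AM + 7:00 = 2:52 PM on Jul 6.

2:52 PM on July 6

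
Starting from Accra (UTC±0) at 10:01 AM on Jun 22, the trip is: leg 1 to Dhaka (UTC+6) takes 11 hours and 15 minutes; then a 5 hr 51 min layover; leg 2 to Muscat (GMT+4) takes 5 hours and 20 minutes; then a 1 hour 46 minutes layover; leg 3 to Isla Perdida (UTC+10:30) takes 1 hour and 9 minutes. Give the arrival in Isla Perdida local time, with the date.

9:52 PM on June 23

Accra is at UTC+0, so departure is already 10:01 AM UTC on Jun 22.
Add 11 hours 15 minutes leg 1 → 9:16 PM UTC.
Add 5 hours 51 minutes layover in Dhaka → 3:07 AM UTC (Jun 23).
Add 5 hours and 20 minutes leg 2 → 8:27 AM UTC.
Add 1 hour 46 minutes layover in Muscat → 10:13 AM UTC.
Add 1 hour 9 minutes leg 3 → 11:22 AM UTC.
Isla Perdida is UTC+10:30, so local arrival = 11:22 AM + 10:30 = 9:52 PM on Jun 23.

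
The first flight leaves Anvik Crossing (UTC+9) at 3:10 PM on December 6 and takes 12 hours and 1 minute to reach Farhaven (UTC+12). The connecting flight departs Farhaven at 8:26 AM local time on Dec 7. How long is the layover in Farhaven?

Convert departure to UTC: 3:10 PM − 9:00 = 6:10 AM UTC on Dec 6.
Add 12 hours and 1 minute flight time → 6:11 PM UTC.
Farhaven is UTC+12:00, so local arrival = 6:11 PM + 12:00 = 6:11 AM on Dec 7.
Layover = 8:26 AM − 6:11 AM = 2 hours 15 minutes.

2 hours 15 minutes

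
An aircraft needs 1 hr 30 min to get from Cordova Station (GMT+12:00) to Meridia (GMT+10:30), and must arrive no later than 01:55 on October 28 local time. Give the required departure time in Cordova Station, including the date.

01:55 on October 28

Target arrival in UTC: 01:55 − 10:30 = 15:25 on Oct 27.
Subtract 1 hour and 30 minutes → departure 13:55 UTC on Oct 27.
Cordova Station is UTC+12:00: 13:55 + 12:00 = 01:55 on Oct 28.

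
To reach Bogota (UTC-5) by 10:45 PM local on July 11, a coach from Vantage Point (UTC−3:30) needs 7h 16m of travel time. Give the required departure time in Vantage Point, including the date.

4:59 PM on July 11

Target arrival in UTC: 10:45 PM + 5:00 = 3:45 AM on Jul 12.
Subtract 7 hours 16 minutes → departure 8:29 PM UTC on Jul 11.
Vantage Point is UTC−3:30: 8:29 PM − 3:30 = 4:59 PM on Jul 11.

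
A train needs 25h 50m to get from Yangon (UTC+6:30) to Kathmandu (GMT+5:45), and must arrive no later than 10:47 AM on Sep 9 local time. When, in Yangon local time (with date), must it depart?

Target arrival in UTC: 10:47 AM − 5:45 = 5:02 AM on Sep 9.
Subtract 25 hours and 50 minutes → departure 3:12 AM UTC on Sep 8.
Yangon is UTC+6:30: 3:12 AM + 6:30 = 9:42 AM on Sep 8.

9:42 AM on September 8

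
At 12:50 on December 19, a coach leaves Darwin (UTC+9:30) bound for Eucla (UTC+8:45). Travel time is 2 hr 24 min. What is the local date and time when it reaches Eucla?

Convert departure to UTC: 12:50 − 9:30 = 03:20 UTC on Dec 19.
Add 2 hours 24 minutes travel time → 05:44 UTC.
Eucla is UTC+8:45, so local arrival = 05:44 + 8:45 = 14:29 on Dec 19.

14:29 on Dec 19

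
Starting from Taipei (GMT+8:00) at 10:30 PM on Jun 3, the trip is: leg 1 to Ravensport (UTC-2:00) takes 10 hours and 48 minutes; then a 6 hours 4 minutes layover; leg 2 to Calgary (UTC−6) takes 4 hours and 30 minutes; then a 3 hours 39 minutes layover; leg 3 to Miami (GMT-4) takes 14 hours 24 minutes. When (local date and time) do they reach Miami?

1:55 AM on June 5

Convert departure to UTC: 10:30 PM − 8:00 = 2:30 PM UTC on Jun 3.
Add 10 hours 48 minutes leg 1 → 1:18 AM UTC (Jun 4).
Add 6 hours 4 minutes layover in Ravensport → 7:22 AM UTC.
Add 4 hours 30 minutes leg 2 → 11:52 AM UTC.
Add 3 hours 39 minutes layover in Calgary → 3:31 PM UTC.
Add 14 hours and 24 minutes leg 3 → 5:55 AM UTC (Jun 5).
Miami is UTC−4:00, so local arrival = 5:55 AM − 4:00 = 1:55 AM on Jun 5.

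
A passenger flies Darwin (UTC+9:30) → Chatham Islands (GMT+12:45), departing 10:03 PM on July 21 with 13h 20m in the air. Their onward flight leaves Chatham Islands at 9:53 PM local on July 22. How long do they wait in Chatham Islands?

Convert departure to UTC: 10:03 PM − 9:30 = 12:33 PM UTC on Jul 21.
Add 13 hours 20 minutes flight time → 1:53 AM UTC (Jul 22).
Chatham Islands is UTC+12:45, so local arrival = 1:53 AM + 12:45 = 2:38 PM on Jul 22.
Layover = 9:53 PM − 2:38 PM = 7 hours 15 minutes.

7 hours 15 minutes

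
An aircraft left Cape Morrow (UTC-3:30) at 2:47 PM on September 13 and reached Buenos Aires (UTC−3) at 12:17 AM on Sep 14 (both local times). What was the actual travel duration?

9 hours

Buenos Aires is 0:30 ahead of Cape Morrow.
Clock-face elapsed time (ignoring zones) is 9 hours 30 minutes.
Actual elapsed = 9 hours 30 minutes − 0:30 = 9 hours.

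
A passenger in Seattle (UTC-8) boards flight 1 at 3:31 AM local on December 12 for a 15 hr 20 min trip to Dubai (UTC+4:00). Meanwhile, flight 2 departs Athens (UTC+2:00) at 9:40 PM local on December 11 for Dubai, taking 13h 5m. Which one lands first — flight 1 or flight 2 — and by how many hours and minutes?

Flight 1 in UTC: 3:31 AM + 8:00 = 11:31 AM on Dec 12.
+15 hours and 20 minutes → arrive 2:51 AM UTC on Dec 13.
Flight 2 in UTC: 9:40 PM − 2:00 = 7:40 PM on Dec 11.
+13 hours 5 minutes → arrive 8:45 AM UTC on Dec 12.
Flight 2 lands earlier by 18 hours 6 minutes.

the second, by 18 hours 6 minutes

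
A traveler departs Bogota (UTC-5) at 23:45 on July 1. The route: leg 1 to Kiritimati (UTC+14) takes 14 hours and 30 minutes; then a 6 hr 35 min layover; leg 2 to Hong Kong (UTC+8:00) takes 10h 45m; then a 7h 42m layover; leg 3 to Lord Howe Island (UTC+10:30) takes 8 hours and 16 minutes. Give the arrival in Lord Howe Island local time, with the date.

Convert departure to UTC: 23:45 + 5:00 = 04:45 UTC on Jul 2.
Add 14 hours 30 minutes leg 1 → 19:15 UTC.
Add 6 hours 35 minutes layover in Kiritimati → 01:50 UTC (Jul 3).
Add 10 hours 45 minutes leg 2 → 12:35 UTC.
Add 7 hours and 42 minutes layover in Hong Kong → 20:17 UTC.
Add 8 hours 16 minutes leg 3 → 04:33 UTC (Jul 4).
Lord Howe Island is UTC+10:30, so local arrival = 04:33 + 10:30 = 15:03 on Jul 4.

15:03 on Jul 4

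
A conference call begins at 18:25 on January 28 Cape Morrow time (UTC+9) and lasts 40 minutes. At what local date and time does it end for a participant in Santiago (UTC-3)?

07:05 on Jan 28

Convert start to UTC: 18:25 − 9:00 = 09:25 UTC on Jan 28.
Add 40 minutes duration → 10:05 UTC.
Santiago is UTC−3:00, so local end time = 10:05 − 3:00 = 07:05 on Jan 28.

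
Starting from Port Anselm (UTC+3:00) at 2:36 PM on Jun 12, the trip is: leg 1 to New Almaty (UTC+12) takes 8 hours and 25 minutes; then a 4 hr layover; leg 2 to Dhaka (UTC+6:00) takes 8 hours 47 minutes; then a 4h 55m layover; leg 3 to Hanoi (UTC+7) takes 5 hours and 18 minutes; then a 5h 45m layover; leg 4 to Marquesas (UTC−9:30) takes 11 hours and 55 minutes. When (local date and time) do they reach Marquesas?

3:11 AM on Jun 14

Convert departure to UTC: 2:36 PM − 3:00 = 11:36 AM UTC on Jun 12.
Add 8 hours and 25 minutes leg 1 → 8:01 PM UTC.
Add 4 hours layover in New Almaty → 12:01 AM UTC (Jun 13).
Add 8 hours 47 minutes leg 2 → 8:48 AM UTC.
Add 4 hours and 55 minutes layover in Dhaka → 1:43 PM UTC.
Add 5 hours and 18 minutes leg 3 → 7:01 PM UTC.
Add 5 hours and 45 minutes layover in Hanoi → 12:46 AM UTC (Jun 14).
Add 11 hours and 55 minutes leg 4 → 12:41 PM UTC.
Marquesas is UTC−9:30, so local arrival = 12:41 PM − 9:30 = 3:11 AM on Jun 14.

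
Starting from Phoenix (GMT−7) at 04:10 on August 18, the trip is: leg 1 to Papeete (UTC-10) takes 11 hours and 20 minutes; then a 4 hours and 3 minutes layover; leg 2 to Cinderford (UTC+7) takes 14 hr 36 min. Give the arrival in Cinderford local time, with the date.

Convert departure to UTC: 04:10 + 7:00 = 11:10 UTC on Aug 18.
Add 11 hours and 20 minutes leg 1 → 22:30 UTC.
Add 4 hours and 3 minutes layover in Papeete → 02:33 UTC (Aug 19).
Add 14 hours 36 minutes leg 2 → 17:09 UTC.
Cinderford is UTC+7:00, so local arrival = 17:09 + 7:00 = 00:09 on Aug 20.

00:09 on August 20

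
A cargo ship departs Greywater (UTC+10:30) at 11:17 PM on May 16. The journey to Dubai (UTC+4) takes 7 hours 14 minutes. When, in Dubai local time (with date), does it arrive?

Convert departure to UTC: 11:17 PM − 10:30 = 12:47 PM UTC on May 16.
Add 7 hours 14 minutes travel time → 8:01 PM UTC.
Dubai is UTC+4:00, so local arrival = 8:01 PM + 4:00 = 12:01 AM on May 17.

12:01 AM on May 17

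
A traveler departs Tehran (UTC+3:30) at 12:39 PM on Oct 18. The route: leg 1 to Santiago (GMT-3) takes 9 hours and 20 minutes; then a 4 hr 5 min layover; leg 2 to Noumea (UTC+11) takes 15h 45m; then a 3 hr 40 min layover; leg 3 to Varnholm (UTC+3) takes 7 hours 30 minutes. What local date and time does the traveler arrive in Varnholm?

4:29 AM on October 20

Convert departure to UTC: 12:39 PM − 3:30 = 9:09 AM UTC on Oct 18.
Add 9 hours 20 minutes leg 1 → 6:29 PM UTC.
Add 4 hours 5 minutes layover in Santiago → 10:34 PM UTC.
Add 15 hours and 45 minutes leg 2 → 2:19 PM UTC (Oct 19).
Add 3 hours and 40 minutes layover in Noumea → 5:59 PM UTC.
Add 7 hours and 30 minutes leg 3 → 1:29 AM UTC (Oct 20).
Varnholm is UTC+3:00, so local arrival = 1:29 AM + 3:00 = 4:29 AM on Oct 20.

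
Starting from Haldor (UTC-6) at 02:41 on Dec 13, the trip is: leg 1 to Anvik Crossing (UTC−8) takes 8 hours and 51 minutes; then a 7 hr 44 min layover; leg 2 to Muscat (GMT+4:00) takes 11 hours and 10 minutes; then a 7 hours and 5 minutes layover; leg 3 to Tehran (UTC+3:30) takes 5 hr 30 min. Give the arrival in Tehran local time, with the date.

Convert departure to UTC: 02:41 + 6:00 = 08:41 UTC on Dec 13.
Add 8 hours and 51 minutes leg 1 → 17:32 UTC.
Add 7 hours and 44 minutes layover in Anvik Crossing → 01:16 UTC (Dec 14).
Add 11 hours 10 minutes leg 2 → 12:26 UTC.
Add 7 hours 5 minutes layover in Muscat → 19:31 UTC.
Add 5 hours and 30 minutes leg 3 → 01:01 UTC (Dec 15).
Tehran is UTC+3:30, so local arrival = 01:01 + 3:30 = 04:31 on Dec 15.

04:31 on December 15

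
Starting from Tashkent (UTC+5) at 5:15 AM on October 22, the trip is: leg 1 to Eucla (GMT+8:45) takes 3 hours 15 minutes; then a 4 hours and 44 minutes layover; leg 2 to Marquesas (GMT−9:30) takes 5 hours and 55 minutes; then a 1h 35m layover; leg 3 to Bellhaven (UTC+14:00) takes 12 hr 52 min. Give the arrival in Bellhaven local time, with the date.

Convert departure to UTC: 5:15 AM − 5:00 = 12:15 AM UTC on Oct 22.
Add 3 hours 15 minutes leg 1 → 3:30 AM UTC.
Add 4 hours 44 minutes layover in Eucla → 8:14 AM UTC.
Add 5 hours 55 minutes leg 2 → 2:09 PM UTC.
Add 1 hour and 35 minutes layover in Marquesas → 3:44 PM UTC.
Add 12 hours 52 minutes leg 3 → 4:36 AM UTC (Oct 23).
Bellhaven is UTC+14:00, so local arrival = 4:36 AM + 14:00 = 6:36 PM on Oct 23.

6:36 PM on Oct 23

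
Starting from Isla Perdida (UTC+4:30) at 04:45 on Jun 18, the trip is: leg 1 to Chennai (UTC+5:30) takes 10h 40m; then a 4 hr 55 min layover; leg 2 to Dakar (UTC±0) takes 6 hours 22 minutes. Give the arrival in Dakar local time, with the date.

Convert departure to UTC: 04:45 − 4:30 = 00:15 UTC on Jun 18.
Add 10 hours and 40 minutes leg 1 → 10:55 UTC.
Add 4 hours and 55 minutes layover in Chennai → 15:50 UTC.
Add 6 hours 22 minutes leg 2 → 22:12 UTC.
Dakar is UTC+0, so local arrival is the same: 22:12 on Jun 18.

22:12 on Jun 18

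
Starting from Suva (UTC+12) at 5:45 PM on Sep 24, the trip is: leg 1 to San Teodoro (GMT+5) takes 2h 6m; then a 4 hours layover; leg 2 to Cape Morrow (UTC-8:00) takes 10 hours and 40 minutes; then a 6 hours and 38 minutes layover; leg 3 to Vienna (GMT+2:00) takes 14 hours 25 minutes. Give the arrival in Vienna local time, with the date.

Convert departure to UTC: 5:45 PM − 12:00 = 5:45 AM UTC on Sep 24.
Add 2 hours and 6 minutes leg 1 → 7:51 AM UTC.
Add 4 hours layover in San Teodoro → 11:51 AM UTC.
Add 10 hours and 40 minutes leg 2 → 10:31 PM UTC.
Add 6 hours and 38 minutes layover in Cape Morrow → 5:09 AM UTC (Sep 25).
Add 14 hours 25 minutes leg 3 → 7:34 PM UTC.
Vienna is UTC+2:00, so local arrival = 7:34 PM + 2:00 = 9:34 PM on Sep 25.

9:34 PM on September 25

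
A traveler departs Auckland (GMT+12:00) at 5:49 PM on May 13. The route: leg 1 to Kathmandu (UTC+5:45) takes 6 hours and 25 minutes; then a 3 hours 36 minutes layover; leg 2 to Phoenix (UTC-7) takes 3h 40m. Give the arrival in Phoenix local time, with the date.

12:30 PM on May 13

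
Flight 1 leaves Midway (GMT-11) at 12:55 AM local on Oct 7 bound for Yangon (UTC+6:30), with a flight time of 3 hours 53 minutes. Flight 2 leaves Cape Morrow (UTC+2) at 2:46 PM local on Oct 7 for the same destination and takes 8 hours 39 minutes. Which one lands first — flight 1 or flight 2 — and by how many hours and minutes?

the first, by 5 hours 37 minutes

Flight 1 in UTC: 12:55 AM + 11:00 = 11:55 AM on Oct 7.
+3 hours and 53 minutes → arrive 3:48 PM UTC on Oct 7.
Flight 2 in UTC: 2:46 PM − 2:00 = 12:46 PM on Oct 7.
+8 hours and 39 minutes → arrive 9:25 PM UTC on Oct 7.
Flight 1 lands earlier by 5 hours 37 minutes.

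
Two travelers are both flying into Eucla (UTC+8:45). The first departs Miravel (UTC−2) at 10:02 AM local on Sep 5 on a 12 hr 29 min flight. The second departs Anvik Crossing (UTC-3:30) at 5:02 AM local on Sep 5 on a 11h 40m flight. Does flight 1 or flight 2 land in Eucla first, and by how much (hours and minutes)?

the second, by 4 hours 19 minutes

Flight 1 in UTC: 10:02 AM + 2:00 = 12:02 PM on Sep 5.
+12 hours 29 minutes → arrive 12:31 AM UTC on Sep 6.
Flight 2 in UTC: 5:02 AM + 3:30 = 8:32 AM on Sep 5.
+11 hours and 40 minutes → arrive 8:12 PM UTC on Sep 5.
Flight 2 lands earlier by 4 hours 19 minutes.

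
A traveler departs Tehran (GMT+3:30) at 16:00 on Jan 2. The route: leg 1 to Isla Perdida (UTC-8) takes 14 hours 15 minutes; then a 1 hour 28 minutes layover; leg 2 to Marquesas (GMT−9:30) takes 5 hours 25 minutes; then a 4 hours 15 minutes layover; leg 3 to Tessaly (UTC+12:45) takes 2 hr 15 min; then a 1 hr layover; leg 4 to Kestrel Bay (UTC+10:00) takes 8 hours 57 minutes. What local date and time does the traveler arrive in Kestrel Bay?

Convert departure to UTC: 16:00 − 3:30 = 12:30 UTC on Jan 2.
Add 14 hours and 15 minutes leg 1 → 02:45 UTC (Jan 3).
Add 1 hour 28 minutes layover in Isla Perdida → 04:13 UTC.
Add 5 hours 25 minutes leg 2 → 09:38 UTC.
Add 4 hours and 15 minutes layover in Marquesas → 13:53 UTC.
Add 2 hours and 15 minutes leg 3 → 16:08 UTC.
Add 1 hour layover in Tessaly → 17:08 UTC.
Add 8 hours 57 minutes leg 4 → 02:05 UTC (Jan 4).
Kestrel Bay is UTC+10:00, so local arrival = 02:05 + 10:00 = 12:05 on Jan 4.

12:05 on January 4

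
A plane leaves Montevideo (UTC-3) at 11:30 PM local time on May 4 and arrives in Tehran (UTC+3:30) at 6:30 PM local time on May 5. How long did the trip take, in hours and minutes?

12 hours 30 minutes

Tehran is 6:30 ahead of Montevideo.
Clock-face elapsed time (ignoring zones) is 19 hours.
Actual elapsed = 19 hours − 6:30 = 12 hours 30 minutes.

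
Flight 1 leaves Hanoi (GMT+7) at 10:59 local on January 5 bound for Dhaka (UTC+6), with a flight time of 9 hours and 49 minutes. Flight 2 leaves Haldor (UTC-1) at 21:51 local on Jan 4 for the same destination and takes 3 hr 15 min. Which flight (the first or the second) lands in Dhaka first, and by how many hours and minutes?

Flight 1 in UTC: 10:59 − 7:00 = 03:59 on Jan 5.
+9 hours 49 minutes → arrive 13:48 UTC on Jan 5.
Flight 2 in UTC: 21:51 + 1:00 = 22:51 on Jan 4.
+3 hours 15 minutes → arrive 02:06 UTC on Jan 5.
Flight 2 lands earlier by 11 hours 42 minutes.

the second, by 11 hours 42 minutes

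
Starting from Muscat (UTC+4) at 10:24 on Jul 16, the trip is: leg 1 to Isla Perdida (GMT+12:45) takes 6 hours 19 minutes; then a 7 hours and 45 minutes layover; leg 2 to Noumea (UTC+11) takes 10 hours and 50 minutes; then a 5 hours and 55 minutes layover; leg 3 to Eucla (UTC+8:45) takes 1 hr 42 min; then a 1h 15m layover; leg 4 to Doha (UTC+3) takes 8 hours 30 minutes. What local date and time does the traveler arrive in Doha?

Convert departure to UTC: 10:24 − 4:00 = 06:24 UTC on Jul 16.
Add 6 hours 19 minutes leg 1 → 12:43 UTC.
Add 7 hours and 45 minutes layover in Isla Perdida → 20:28 UTC.
Add 10 hours and 50 minutes leg 2 → 07:18 UTC (Jul 17).
Add 5 hours 55 minutes layover in Noumea → 13:13 UTC.
Add 1 hour and 42 minutes leg 3 → 14:55 UTC.
Add 1 hour 15 minutes layover in Eucla → 16:10 UTC.
Add 8 hours and 30 minutes leg 4 → 00:40 UTC (Jul 18).
Doha is UTC+3:00, so local arrival = 00:40 + 3:00 = 03:40 on Jul 18.

03:40 on July 18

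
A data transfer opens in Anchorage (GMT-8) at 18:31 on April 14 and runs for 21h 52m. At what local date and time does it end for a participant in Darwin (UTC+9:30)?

Darwin is 17:30 ahead of Anchorage.
After 21 hours and 52 minutes it is 16:23 (Apr 15) in Anchorage.
Shift by the zone difference: 16:23 + 17:30 = 09:53 on Apr 16 in Darwin.

09:53 on April 16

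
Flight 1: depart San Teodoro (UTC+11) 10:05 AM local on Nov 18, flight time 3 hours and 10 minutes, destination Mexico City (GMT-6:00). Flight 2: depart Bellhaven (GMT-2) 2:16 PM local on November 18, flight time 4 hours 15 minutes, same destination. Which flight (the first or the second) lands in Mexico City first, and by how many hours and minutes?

the first, by 18 hours 16 minutes

Flight 1 in UTC: 10:05 AM − 11:00 = 11:05 PM on Nov 17.
+3 hours 10 minutes → arrive 2:15 AM UTC on Nov 18.
Flight 2 in UTC: 2:16 PM + 2:00 = 4:16 PM on Nov 18.
+4 hours 15 minutes → arrive 8:31 PM UTC on Nov 18.
Flight 1 lands earlier by 18 hours 16 minutes.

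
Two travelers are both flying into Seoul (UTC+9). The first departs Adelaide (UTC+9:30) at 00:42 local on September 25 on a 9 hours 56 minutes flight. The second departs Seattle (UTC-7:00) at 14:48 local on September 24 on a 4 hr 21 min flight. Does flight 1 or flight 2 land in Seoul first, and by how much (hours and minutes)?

the first, by 1 hour 1 minute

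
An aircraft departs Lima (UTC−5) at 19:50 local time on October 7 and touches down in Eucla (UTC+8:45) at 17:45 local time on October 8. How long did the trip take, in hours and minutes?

8 hours 10 minutes

Eucla is 13:45 ahead of Lima.
Clock-face elapsed time (ignoring zones) is 21 hours 55 minutes.
Actual elapsed = 21 hours 55 minutes − 13:45 = 8 hours 10 minutes.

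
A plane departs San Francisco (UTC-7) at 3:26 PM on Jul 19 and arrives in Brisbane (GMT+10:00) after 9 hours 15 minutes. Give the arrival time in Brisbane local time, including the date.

5:41 PM on Jul 20

Convert departure to UTC: 3:26 PM + 7:00 = 10:26 PM UTC on Jul 19.
Add 9 hours and 15 minutes travel time → 7:41 AM UTC (Jul 20).
Brisbane is UTC+10:00, so local arrival = 7:41 AM + 10:00 = 5:41 PM on Jul 20.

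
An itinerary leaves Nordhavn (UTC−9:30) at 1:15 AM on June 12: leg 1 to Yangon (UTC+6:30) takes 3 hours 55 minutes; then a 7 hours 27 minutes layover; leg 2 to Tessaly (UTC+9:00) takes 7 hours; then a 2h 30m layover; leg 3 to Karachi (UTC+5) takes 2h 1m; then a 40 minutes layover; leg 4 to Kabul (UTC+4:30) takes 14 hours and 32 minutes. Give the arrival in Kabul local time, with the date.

Convert departure to UTC: 1:15 AM + 9:30 = 10:45 AM UTC on Jun 12.
Add 3 hours 55 minutes leg 1 → 2:40 PM UTC.
Add 7 hours and 27 minutes layover in Yangon → 10:07 PM UTC.
Add 7 hours leg 2 → 5:07 AM UTC (Jun 13).
Add 2 hours and 30 minutes layover in Tessaly → 7:37 AM UTC.
Add 2 hours 1 minute leg 3 → 9:38 AM UTC.
Add 40 minutes layover in Karachi → 10:18 AM UTC.
Add 14 hours and 32 minutes leg 4 → 12:50 AM UTC (Jun 14).
Kabul is UTC+4:30, so local arrival = 12:50 AM + 4:30 = 5:20 AM on Jun 14.

5:20 AM on June 14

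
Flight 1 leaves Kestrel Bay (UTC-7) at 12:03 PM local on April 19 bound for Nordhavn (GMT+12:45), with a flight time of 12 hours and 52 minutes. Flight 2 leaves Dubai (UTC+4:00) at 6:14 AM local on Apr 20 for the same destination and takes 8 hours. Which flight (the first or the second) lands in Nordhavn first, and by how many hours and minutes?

the first, by 2 hours 19 minutes

Flight 1 in UTC: 12:03 PM + 7:00 = 7:03 PM on Apr 19.
+12 hours and 52 minutes → arrive 7:55 AM UTC on Apr 20.
Flight 2 in UTC: 6:14 AM − 4:00 = 2:14 AM on Apr 20.
+8 hours → arrive 10:14 AM UTC on Apr 20.
Flight 1 lands earlier by 2 hours 19 minutes.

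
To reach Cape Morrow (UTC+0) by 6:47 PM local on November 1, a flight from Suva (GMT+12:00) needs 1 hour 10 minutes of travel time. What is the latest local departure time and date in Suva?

Target arrival is already UTC: 6:47 PM on Nov 1.
Subtract 1 hour and 10 minutes → departure 5:37 PM UTC on Nov 1.
Suva is UTC+12:00: 5:37 PM + 12:00 = 5:37 AM on Nov 2.

5:37 AM on Nov 2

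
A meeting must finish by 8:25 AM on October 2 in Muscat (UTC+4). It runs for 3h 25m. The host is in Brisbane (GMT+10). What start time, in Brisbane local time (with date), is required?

11:00 AM on Oct 2

Target end time in UTC: 8:25 AM − 4:00 = 4:25 AM on Oct 2.
Subtract 3 hours and 25 minutes → start 1:00 AM UTC on Oct 2.
Brisbane is UTC+10:00: 1:00 AM + 10:00 = 11:00 AM on Oct 2.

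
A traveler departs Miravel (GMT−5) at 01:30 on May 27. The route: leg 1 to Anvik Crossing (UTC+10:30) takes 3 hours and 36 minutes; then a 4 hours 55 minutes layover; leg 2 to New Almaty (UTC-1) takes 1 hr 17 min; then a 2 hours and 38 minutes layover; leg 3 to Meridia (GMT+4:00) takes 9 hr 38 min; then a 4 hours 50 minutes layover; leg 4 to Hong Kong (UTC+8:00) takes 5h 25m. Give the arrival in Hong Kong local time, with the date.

22:49 on May 28

Convert departure to UTC: 01:30 + 5:00 = 06:30 UTC on May 27.
Add 3 hours 36 minutes leg 1 → 10:06 UTC.
Add 4 hours and 55 minutes layover in Anvik Crossing → 15:01 UTC.
Add 1 hour and 17 minutes leg 2 → 16:18 UTC.
Add 2 hours 38 minutes layover in New Almaty → 18:56 UTC.
Add 9 hours 38 minutes leg 3 → 04:34 UTC (May 28).
Add 4 hours 50 minutes layover in Meridia → 09:24 UTC.
Add 5 hours 25 minutes leg 4 → 14:49 UTC.
Hong Kong is UTC+8:00, so local arrival = 14:49 + 8:00 = 22:49 on May 28.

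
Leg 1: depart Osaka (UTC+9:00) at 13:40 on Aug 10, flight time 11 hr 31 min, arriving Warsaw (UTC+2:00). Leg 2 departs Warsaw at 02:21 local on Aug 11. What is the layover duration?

Convert departure to UTC: 13:40 − 9:00 = 04:40 UTC on Aug 10.
Add 11 hours 31 minutes flight time → 16:11 UTC.
Warsaw is UTC+2:00, so local arrival = 16:11 + 2:00 = 18:11 on Aug 10.
Layover = 02:21 − 18:11 (+1 day) = 8 hours 10 minutes.

8 hours 10 minutes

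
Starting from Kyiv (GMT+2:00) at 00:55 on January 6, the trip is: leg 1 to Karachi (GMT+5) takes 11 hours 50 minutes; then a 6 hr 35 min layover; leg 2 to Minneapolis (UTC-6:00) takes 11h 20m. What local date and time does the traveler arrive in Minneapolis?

22:40 on Jan 6

Convert departure to UTC: 00:55 − 2:00 = 22:55 UTC on Jan 5.
Add 11 hours and 50 minutes leg 1 → 10:45 UTC (Jan 6).
Add 6 hours and 35 minutes layover in Karachi → 17:20 UTC.
Add 11 hours 20 minutes leg 2 → 04:40 UTC (Jan 7).
Minneapolis is UTC−6:00, so local arrival = 04:40 − 6:00 = 22:40 on Jan 6.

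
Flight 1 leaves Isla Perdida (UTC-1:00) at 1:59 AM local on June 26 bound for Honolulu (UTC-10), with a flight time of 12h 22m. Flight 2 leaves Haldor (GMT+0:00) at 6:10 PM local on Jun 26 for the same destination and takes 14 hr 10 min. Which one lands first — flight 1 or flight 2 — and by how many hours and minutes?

Flight 1 in UTC: 1:59 AM + 1:00 = 2:59 AM on Jun 26.
+12 hours and 22 minutes → arrive 3:21 PM UTC on Jun 26.
Flight 2 departs at 6:10 PM UTC (Jun 26).
+14 hours and 10 minutes → arrive 8:20 AM UTC on Jun 27.
Flight 1 lands earlier by 16 hours 59 minutes.

the first, by 16 hours 59 minutes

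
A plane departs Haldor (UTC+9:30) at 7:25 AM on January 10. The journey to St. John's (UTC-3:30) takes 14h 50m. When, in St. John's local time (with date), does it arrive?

St. John's is 13:00 behind Haldor.
After 14 hours 50 minutes it is 10:15 PM in Haldor.
Shift by the zone difference: 10:15 PM − 13:00 = 9:15 AM on Jan 10 in St. John's.

9:15 AM on January 10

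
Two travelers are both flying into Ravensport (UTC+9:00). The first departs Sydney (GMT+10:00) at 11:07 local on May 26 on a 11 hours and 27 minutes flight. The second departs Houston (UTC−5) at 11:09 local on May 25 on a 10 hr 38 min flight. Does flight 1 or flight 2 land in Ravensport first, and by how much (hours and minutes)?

Flight 1 in UTC: 11:07 − 10:00 = 01:07 on May 26.
+11 hours 27 minutes → arrive 12:34 UTC on May 26.
Flight 2 in UTC: 11:09 + 5:00 = 16:09 on May 25.
+10 hours and 38 minutes → arrive 02:47 UTC on May 26.
Flight 2 lands earlier by 9 hours 47 minutes.

the second, by 9 hours 47 minutes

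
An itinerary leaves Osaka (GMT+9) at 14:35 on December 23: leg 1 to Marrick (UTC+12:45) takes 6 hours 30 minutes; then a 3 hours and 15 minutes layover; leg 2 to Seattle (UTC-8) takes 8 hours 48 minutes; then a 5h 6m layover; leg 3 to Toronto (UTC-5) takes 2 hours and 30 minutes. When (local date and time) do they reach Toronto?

Convert departure to UTC: 14:35 − 9:00 = 05:35 UTC on Dec 23.
Add 6 hours and 30 minutes leg 1 → 12:05 UTC.
Add 3 hours 15 minutes layover in Marrick → 15:20 UTC.
Add 8 hours and 48 minutes leg 2 → 00:08 UTC (Dec 24).
Add 5 hours 6 minutes layover in Seattle → 05:14 UTC.
Add 2 hours 30 minutes leg 3 → 07:44 UTC.
Toronto is UTC−5:00, so local arrival = 07:44 − 5:00 = 02:44 on Dec 24.

02:44 on December 24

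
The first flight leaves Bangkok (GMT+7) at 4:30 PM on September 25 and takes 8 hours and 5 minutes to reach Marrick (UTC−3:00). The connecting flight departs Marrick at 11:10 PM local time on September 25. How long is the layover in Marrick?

Convert departure to UTC: 4:30 PM − 7:00 = 9:30 AM UTC on Sep 25.
Add 8 hours and 5 minutes flight time → 5:35 PM UTC.
Marrick is UTC−3:00, so local arrival = 5:35 PM − 3:00 = 2:35 PM on Sep 25.
Layover = 11:10 PM − 2:35 PM = 8 hours 35 minutes.

8 hours 35 minutes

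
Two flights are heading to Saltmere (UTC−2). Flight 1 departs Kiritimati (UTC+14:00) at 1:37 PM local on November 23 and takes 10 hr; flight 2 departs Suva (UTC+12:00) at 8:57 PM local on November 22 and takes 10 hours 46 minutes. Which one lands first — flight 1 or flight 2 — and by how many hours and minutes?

the second, by 13 hours 54 minutes

Flight 1 in UTC: 1:37 PM − 14:00 = 11:37 PM on Nov 22.
+10 hours → arrive 9:37 AM UTC on Nov 23.
Flight 2 in UTC: 8:57 PM − 12:00 = 8:57 AM on Nov 22.
+10 hours and 46 minutes → arrive 7:43 PM UTC on Nov 22.
Flight 2 lands earlier by 13 hours 54 minutes.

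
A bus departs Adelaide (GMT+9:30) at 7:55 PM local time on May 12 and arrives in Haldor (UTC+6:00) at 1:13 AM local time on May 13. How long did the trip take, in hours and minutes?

8 hours 48 minutes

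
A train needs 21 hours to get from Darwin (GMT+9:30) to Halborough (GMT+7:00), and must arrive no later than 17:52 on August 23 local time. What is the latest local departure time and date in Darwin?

23:22 on August 22

Target arrival in UTC: 17:52 − 7:00 = 10:52 on Aug 23.
Subtract 21 hours → departure 13:52 UTC on Aug 22.
Darwin is UTC+9:30: 13:52 + 9:30 = 23:22 on Aug 22.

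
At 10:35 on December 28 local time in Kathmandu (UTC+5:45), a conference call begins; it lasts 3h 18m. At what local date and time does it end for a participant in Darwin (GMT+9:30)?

17:38 on Dec 28

Convert start to UTC: 10:35 − 5:45 = 04:50 UTC on Dec 28.
Add 3 hours and 18 minutes duration → 08:08 UTC.
Darwin is UTC+9:30, so local end time = 08:08 + 9:30 = 17:38 on Dec 28.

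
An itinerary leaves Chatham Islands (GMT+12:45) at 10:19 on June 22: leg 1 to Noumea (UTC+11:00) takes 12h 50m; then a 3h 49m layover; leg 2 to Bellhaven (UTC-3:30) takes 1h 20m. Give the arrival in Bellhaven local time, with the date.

12:03 on June 22

Convert departure to UTC: 10:19 − 12:45 = 21:34 UTC on Jun 21.
Add 12 hours and 50 minutes leg 1 → 10:24 UTC (Jun 22).
Add 3 hours 49 minutes layover in Noumea → 14:13 UTC.
Add 1 hour 20 minutes leg 2 → 15:33 UTC.
Bellhaven is UTC−3:30, so local arrival = 15:33 − 3:30 = 12:03 on Jun 22.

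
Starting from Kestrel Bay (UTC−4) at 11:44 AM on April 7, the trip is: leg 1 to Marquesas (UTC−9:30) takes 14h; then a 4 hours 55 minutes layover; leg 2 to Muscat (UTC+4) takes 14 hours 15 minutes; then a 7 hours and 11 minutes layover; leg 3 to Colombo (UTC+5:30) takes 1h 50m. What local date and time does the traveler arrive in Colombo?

Convert departure to UTC: 11:44 AM + 4:00 = 3:44 PM UTC on Apr 7.
Add 14 hours leg 1 → 5:44 AM UTC (Apr 8).
Add 4 hours 55 minutes layover in Marquesas → 10:39 AM UTC.
Add 14 hours 15 minutes leg 2 → 12:54 AM UTC (Apr 9).
Add 7 hours 11 minutes layover in Muscat → 8:05 AM UTC.
Add 1 hour and 50 minutes leg 3 → 9:55 AM UTC.
Colombo is UTC+5:30, so local arrival = 9:55 AM + 5:30 = 3:25 PM on Apr 9.

3:25 PM on Apr 9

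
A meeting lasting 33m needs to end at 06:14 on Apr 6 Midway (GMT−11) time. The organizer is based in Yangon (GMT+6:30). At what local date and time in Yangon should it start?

23:11 on April 6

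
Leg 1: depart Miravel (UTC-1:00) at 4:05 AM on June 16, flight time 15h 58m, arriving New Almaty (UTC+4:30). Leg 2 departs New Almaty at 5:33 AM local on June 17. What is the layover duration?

Convert departure to UTC: 4:05 AM + 1:00 = 5:05 AM UTC on Jun 16.
Add 15 hours 58 minutes flight time → 9:03 PM UTC.
New Almaty is UTC+4:30, so local arrival = 9:03 PM + 4:30 = 1:33 AM on Jun 17.
Layover = 5:33 AM − 1:33 AM = 4 hours.

4 hours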